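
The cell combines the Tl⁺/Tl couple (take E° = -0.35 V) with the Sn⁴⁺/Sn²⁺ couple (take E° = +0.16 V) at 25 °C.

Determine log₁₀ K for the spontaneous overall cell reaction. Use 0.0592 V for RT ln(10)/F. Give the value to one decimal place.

17.2

Cathode: Sn⁴⁺/Sn²⁺; anode: Tl⁺/Tl. E°cell = +0.51 V, n = 2.
log K = nE°cell / 0.0592 = (2)(+0.51) / 0.0592 = 17.2.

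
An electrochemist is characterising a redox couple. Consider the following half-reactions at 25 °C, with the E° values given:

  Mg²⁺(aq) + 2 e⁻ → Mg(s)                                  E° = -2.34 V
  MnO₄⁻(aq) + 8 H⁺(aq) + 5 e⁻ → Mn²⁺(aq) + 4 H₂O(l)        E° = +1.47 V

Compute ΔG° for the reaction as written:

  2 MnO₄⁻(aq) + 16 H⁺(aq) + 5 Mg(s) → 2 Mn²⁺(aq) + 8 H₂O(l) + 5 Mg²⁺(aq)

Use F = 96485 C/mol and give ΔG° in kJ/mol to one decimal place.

-3676.1 kJ/mol

As written, MnO₄⁻/Mn²⁺ is reduced (cathode) and Mg²⁺/Mg is oxidised (anode), so E°cell = (+1.47) − (-2.34) = +3.81 V.
Balancing electrons gives n = 10.
ΔG° = −nFE° = −(10)(96485)(+3.81) = -3,676,078 J = -3676.1 kJ/mol.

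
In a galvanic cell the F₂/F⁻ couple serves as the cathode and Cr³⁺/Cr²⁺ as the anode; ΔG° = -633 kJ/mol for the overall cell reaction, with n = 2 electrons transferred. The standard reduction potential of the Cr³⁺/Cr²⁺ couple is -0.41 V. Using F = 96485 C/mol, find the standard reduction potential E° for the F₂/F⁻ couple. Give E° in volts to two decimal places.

+2.87 V

E°cell = −ΔG°/(nF) = −(-633×10³)/((2)(96485)) = +3.280 V.
Since F₂/F⁻ is the cathode and Cr³⁺/Cr²⁺ the anode, E°cell = E°(F₂/F⁻) − E°(Cr³⁺/Cr²⁺).
So E°(F₂/F⁻) = E°cell + E°(Cr³⁺/Cr²⁺) = +3.280 + (-0.41) = +2.87 V.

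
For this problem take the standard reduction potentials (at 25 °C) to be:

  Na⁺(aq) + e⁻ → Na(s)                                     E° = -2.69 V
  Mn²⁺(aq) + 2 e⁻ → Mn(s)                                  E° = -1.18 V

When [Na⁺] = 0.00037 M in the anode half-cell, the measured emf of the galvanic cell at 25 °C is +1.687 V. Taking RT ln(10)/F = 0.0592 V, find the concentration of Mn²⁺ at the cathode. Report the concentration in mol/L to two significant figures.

Mn²⁺/Mn is the cathode, Na⁺/Na the anode: E°cell = +1.51 V, n = 2.
Overall reaction: Mn²⁺(aq) + 2 Na(s) → Mn(s) + 2 Na⁺(aq); Q = [Na⁺]^2/[Mn²⁺]^1.
From E = E° − (0.0592/n) log Q: log Q = (E° − E)·n/0.0592 = (+1.51 − (+1.687))·2/0.0592 = -5.9797.
So 1·log[Mn²⁺] = 2·log(0.00037) − log Q = -6.8636 − (-5.9797) = -0.8839; [Mn²⁺] = 10^(-0.8839) ≈ 0.13 M.

0.13 M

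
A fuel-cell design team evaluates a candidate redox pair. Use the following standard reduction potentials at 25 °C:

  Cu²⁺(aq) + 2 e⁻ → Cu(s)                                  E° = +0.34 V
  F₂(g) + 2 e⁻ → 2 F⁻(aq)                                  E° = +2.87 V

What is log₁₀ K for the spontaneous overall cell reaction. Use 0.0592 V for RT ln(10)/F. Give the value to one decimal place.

Cathode: F₂/F⁻; anode: Cu²⁺/Cu. E°cell = +2.53 V, n = 2.
log K = nE°cell / 0.0592 = (2)(+2.53) / 0.0592 = 85.5.

85.5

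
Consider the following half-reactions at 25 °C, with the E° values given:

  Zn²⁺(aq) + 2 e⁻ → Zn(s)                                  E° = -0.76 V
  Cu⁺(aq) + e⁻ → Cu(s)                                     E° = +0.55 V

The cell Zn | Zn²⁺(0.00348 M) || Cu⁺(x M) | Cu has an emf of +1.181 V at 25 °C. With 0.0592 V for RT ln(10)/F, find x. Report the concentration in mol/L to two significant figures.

Cu⁺/Cu is the cathode, Zn²⁺/Zn the anode: E°cell = +1.31 V, n = 2.
Overall reaction: 2 Cu⁺(aq) + Zn(s) → 2 Cu(s) + Zn²⁺(aq); Q = [Zn²⁺]^1/[Cu⁺]^2.
From E = E° − (0.0592/n) log Q: log Q = (E° − E)·n/0.0592 = (+1.31 − (+1.181))·2/0.0592 = 4.3581.
So 2·log[Cu⁺] = 1·log(0.00348) − log Q = -2.4584 − (4.3581) = -6.8165; log[Cu⁺] = -6.8165 / 2 = -3.4082; [Cu⁺] = 10^(-3.4082) ≈ 0.00039 M.

0.00039 M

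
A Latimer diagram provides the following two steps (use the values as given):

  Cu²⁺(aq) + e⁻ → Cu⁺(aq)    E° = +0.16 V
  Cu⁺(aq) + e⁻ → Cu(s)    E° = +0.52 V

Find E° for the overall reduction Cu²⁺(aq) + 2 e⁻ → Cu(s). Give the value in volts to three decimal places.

Standard free energies of sequential steps add: ΔG°₃ = ΔG°₁ + ΔG°₂, so n₃E°₃ = n₁E°₁ + n₂E°₂.
E°₃ = (1×+0.16 + 1×+0.52) / 2 = (+0.680) / 2 = +0.340 V.

+0.340 V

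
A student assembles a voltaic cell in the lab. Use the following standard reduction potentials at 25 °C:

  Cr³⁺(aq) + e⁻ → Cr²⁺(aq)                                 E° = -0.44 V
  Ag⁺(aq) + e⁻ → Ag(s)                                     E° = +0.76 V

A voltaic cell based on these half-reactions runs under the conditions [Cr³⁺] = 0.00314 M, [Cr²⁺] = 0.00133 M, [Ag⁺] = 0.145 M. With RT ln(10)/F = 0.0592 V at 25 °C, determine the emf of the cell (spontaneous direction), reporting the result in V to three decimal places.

Ag⁺/Ag is the cathode (higher E°), Cr³⁺/Cr²⁺ the anode: E°cell = +0.76 − (-0.44) = +1.20 V, n = 1.
Overall: Ag⁺(aq) + Cr²⁺(aq) → Ag(s) + Cr³⁺(aq)
Q = [Cr³⁺] / ([Ag⁺]·[Cr²⁺]); log Q = 1.212.
E = E° − (0.0592/n) log Q = +1.20 − (0.0592/1)(1.212) = +1.128 V.

+1.128 V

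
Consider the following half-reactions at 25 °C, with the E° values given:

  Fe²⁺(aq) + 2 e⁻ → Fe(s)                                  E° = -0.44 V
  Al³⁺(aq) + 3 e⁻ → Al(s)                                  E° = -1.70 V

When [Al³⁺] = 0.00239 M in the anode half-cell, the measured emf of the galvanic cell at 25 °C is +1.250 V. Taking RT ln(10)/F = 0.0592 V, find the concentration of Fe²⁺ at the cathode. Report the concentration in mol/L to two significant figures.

Fe²⁺/Fe is the cathode, Al³⁺/Al the anode: E°cell = +1.26 V, n = 6.
Overall reaction: 3 Fe²⁺(aq) + 2 Al(s) → 3 Fe(s) + 2 Al³⁺(aq); Q = [Al³⁺]^2/[Fe²⁺]^3.
From E = E° − (0.0592/n) log Q: log Q = (E° − E)·n/0.0592 = (+1.26 − (+1.250))·6/0.0592 = 1.0135.
So 3·log[Fe²⁺] = 2·log(0.00239) − log Q = -5.2432 − (1.0135) = -6.2567; log[Fe²⁺] = -6.2567 / 3 = -2.0856; [Fe²⁺] = 10^(-2.0856) ≈ 0.0082 M.

0.0082 M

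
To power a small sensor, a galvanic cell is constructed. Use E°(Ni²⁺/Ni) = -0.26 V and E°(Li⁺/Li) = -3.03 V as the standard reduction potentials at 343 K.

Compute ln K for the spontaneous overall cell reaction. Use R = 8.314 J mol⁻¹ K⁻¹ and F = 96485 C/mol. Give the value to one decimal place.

187.4

Cathode: Ni²⁺/Ni; anode: Li⁺/Li. E°cell = (-0.26) − (-3.03) = +2.77 V, with n = 2.
ΔG° = −nFE° = −RT ln K, so ln K = nFE°/(RT) = (2)(96485)(+2.77) / ((8.314)(343)) = 187.441.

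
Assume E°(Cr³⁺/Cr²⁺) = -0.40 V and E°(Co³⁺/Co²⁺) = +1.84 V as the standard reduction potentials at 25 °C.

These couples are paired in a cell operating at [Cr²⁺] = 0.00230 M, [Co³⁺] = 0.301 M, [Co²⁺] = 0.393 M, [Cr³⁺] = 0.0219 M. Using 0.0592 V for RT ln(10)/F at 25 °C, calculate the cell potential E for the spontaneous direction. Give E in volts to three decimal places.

Co³⁺/Co²⁺ is the cathode (higher E°), Cr³⁺/Cr²⁺ the anode: E°cell = +1.84 − (-0.40) = +2.24 V, n = 1.
Overall: Co³⁺(aq) + Cr²⁺(aq) → Co²⁺(aq) + Cr³⁺(aq)
Q = [Co²⁺]·[Cr³⁺] / ([Co³⁺]·[Cr²⁺]); log Q = 1.095.
E = E° − (0.0592/n) log Q = +2.24 − (0.0592/1)(1.095) = +2.175 V.

+2.175 V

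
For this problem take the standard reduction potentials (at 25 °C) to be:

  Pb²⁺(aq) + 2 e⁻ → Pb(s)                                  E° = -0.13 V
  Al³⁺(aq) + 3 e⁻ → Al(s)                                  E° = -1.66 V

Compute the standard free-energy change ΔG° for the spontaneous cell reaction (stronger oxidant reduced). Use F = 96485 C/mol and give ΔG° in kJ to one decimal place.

Pb²⁺/Pb (E° = -0.13 V) is the cathode; Al³⁺/Al (E° = -1.66 V) is the anode, so E°cell = +1.53 V.
Balancing electrons gives n = 6 (lcm of 2 and 3).
ΔG° = −nFE° = −(6)(96485)(+1.53) = -885,732 J = -885.7 kJ.

-885.7 kJ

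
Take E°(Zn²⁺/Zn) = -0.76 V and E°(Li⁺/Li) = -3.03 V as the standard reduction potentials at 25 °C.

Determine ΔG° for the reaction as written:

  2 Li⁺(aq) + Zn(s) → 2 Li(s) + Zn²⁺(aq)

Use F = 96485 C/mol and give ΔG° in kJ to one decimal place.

+438.0 kJ

As written, Li⁺/Li is reduced (cathode) and Zn²⁺/Zn is oxidised (anode), so E°cell = (-3.03) − (-0.76) = -2.27 V.
Balancing electrons gives n = 2.
ΔG° = −nFE° = −(2)(96485)(-2.27) = 438,042 J = +438.0 kJ.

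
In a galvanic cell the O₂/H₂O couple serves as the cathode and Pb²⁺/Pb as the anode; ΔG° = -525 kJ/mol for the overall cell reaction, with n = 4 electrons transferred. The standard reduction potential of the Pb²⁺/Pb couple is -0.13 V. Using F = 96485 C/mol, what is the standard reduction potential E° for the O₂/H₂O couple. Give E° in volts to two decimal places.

+1.23 V

E°cell = −ΔG°/(nF) = −(-525×10³)/((4)(96485)) = +1.360 V.
Since O₂/H₂O is the cathode and Pb²⁺/Pb the anode, E°cell = E°(O₂/H₂O) − E°(Pb²⁺/Pb).
So E°(O₂/H₂O) = E°cell + E°(Pb²⁺/Pb) = +1.360 + (-0.13) = +1.23 V.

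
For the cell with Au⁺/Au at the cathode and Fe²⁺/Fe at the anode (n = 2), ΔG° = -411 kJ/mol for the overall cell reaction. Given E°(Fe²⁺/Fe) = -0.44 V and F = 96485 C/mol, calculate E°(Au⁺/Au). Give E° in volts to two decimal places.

E°cell = −ΔG°/(nF) = −(-411×10³)/((2)(96485)) = +2.130 V.
Since Au⁺/Au is the cathode and Fe²⁺/Fe the anode, E°cell = E°(Au⁺/Au) − E°(Fe²⁺/Fe).
So E°(Au⁺/Au) = E°cell + E°(Fe²⁺/Fe) = +2.130 + (-0.44) = +1.69 V.

+1.69 V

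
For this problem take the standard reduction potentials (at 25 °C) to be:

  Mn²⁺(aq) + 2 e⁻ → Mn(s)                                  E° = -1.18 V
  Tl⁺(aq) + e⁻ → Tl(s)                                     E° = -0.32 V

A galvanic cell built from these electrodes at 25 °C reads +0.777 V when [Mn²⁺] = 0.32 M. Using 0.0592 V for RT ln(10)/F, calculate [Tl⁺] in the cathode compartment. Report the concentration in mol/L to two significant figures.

0.022 M

Tl⁺/Tl is the cathode, Mn²⁺/Mn the anode: E°cell = +0.86 V, n = 2.
Overall reaction: 2 Tl⁺(aq) + Mn(s) → 2 Tl(s) + Mn²⁺(aq); Q = [Mn²⁺]^1/[Tl⁺]^2.
From E = E° − (0.0592/n) log Q: log Q = (E° − E)·n/0.0592 = (+0.86 − (+0.777))·2/0.0592 = 2.8041.
So 2·log[Tl⁺] = 1·log(0.32) − log Q = -0.4949 − (2.8041) = -3.2990; log[Tl⁺] = -3.2990 / 2 = -1.6495; [Tl⁺] = 10^(-1.6495) ≈ 0.022 M.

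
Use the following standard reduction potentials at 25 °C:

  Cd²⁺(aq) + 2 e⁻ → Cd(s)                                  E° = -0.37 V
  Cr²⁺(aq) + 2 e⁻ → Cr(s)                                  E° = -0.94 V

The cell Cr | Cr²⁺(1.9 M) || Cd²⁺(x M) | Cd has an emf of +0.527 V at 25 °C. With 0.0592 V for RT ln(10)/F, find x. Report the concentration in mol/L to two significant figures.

Cd²⁺/Cd is the cathode, Cr²⁺/Cr the anode: E°cell = +0.57 V, n = 2.
Overall reaction: Cd²⁺(aq) + Cr(s) → Cd(s) + Cr²⁺(aq); Q = [Cr²⁺]^1/[Cd²⁺]^1.
From E = E° − (0.0592/n) log Q: log Q = (E° − E)·n/0.0592 = (+0.57 − (+0.527))·2/0.0592 = 1.4527.
So 1·log[Cd²⁺] = 1·log(1.9) − log Q = 0.2788 − (1.4527) = -1.1739; [Cd²⁺] = 10^(-1.1739) ≈ 0.067 M.

0.067 M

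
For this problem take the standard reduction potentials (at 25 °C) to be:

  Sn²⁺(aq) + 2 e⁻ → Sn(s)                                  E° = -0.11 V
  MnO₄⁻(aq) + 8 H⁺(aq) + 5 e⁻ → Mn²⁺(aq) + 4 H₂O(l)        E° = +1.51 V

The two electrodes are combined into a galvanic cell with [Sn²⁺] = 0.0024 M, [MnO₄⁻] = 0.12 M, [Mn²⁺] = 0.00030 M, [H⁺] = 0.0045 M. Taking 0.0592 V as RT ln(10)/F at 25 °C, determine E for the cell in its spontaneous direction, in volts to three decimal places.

MnO₄⁻/Mn²⁺ is the cathode (higher E°), Sn²⁺/Sn the anode: E°cell = +1.51 − (-0.11) = +1.62 V, n = 10.
Overall: 2 MnO₄⁻(aq) + 16 H⁺(aq) + 5 Sn(s) → 2 Mn²⁺(aq) + 8 H₂O(l) + 5 Sn²⁺(aq)
Q = [Mn²⁺]^2·[Sn²⁺]^5 / ([MnO₄⁻]^2·[H⁺]^16); log Q = 19.246.
E = E° − (0.0592/n) log Q = +1.62 − (0.0592/10)(19.246) = +1.506 V.

+1.506 V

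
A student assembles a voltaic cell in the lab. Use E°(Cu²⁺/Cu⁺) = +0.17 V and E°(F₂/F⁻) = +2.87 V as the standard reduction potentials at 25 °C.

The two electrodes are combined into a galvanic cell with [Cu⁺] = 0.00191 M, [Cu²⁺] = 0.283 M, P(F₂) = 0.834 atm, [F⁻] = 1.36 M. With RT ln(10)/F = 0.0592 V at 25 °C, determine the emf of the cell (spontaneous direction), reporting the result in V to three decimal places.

+2.561 V

F₂/F⁻ is the cathode (higher E°), Cu²⁺/Cu⁺ the anode: E°cell = +2.87 − (+0.17) = +2.70 V, n = 2.
Overall: F₂(g) + 2 Cu⁺(aq) → 2 F⁻(aq) + 2 Cu²⁺(aq)
Q = [F⁻]^2·[Cu²⁺]^2 / (P(F₂)·[Cu⁺]^2); log Q = 4.687.
E = E° − (0.0592/n) log Q = +2.70 − (0.0592/2)(4.687) = +2.561 V.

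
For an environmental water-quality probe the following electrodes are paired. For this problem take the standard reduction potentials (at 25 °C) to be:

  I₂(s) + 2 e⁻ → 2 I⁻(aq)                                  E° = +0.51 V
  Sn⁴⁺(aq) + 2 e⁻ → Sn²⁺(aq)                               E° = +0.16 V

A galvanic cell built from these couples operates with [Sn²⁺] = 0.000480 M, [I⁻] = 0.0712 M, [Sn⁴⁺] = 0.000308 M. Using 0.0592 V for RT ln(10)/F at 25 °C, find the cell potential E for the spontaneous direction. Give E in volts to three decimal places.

I₂/I⁻ is the cathode (higher E°), Sn⁴⁺/Sn²⁺ the anode: E°cell = +0.51 − (+0.16) = +0.35 V, n = 2.
Overall: I₂(s) + Sn²⁺(aq) → 2 I⁻(aq) + Sn⁴⁺(aq)
Q = [I⁻]^2·[Sn⁴⁺] / ([Sn²⁺]); log Q = -2.488.
E = E° − (0.0592/n) log Q = +0.35 − (0.0592/2)(-2.488) = +0.424 V.

+0.424 V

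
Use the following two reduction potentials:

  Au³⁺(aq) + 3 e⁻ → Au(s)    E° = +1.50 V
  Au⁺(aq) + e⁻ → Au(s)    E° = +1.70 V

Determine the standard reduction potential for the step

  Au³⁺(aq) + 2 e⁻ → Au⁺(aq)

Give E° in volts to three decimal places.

+1.400 V

Sequential free energies add, so n₃E°₃ = n₁E°₁ + n₂E°₂.
With n₃ = 3, and the known step contributing 1×(+1.70) V, the unknown satisfies 2·E° = 3×(+1.50) − 1×(+1.70) = +2.800.
E° = +2.800 / 2 = +1.400 V.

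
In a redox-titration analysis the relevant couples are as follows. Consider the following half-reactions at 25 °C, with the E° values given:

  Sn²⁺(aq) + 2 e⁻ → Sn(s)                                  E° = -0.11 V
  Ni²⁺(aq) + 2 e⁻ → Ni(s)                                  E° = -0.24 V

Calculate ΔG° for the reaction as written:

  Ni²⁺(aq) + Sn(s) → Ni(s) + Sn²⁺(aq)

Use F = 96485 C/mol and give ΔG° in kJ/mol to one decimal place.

+25.1 kJ/mol

As written, Ni²⁺/Ni is reduced (cathode) and Sn²⁺/Sn is oxidised (anode), so E°cell = (-0.24) − (-0.11) = -0.13 V.
Balancing electrons gives n = 2.
ΔG° = −nFE° = −(2)(96485)(-0.13) = 25,086 J = +25.1 kJ/mol.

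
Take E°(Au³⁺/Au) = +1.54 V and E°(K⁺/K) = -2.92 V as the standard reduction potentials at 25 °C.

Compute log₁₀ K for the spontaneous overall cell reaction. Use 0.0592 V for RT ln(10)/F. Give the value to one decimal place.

226.0

Cathode: Au³⁺/Au; anode: K⁺/K. E°cell = +4.46 V, n = 3.
log K = nE°cell / 0.0592 = (3)(+4.46) / 0.0592 = 226.0.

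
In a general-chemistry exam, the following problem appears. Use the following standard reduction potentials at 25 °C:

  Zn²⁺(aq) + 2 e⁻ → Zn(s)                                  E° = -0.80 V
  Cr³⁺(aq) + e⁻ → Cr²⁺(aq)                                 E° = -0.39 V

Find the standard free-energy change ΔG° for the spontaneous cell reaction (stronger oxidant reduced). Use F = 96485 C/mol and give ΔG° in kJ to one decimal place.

Cr³⁺/Cr²⁺ (E° = -0.39 V) is the cathode; Zn²⁺/Zn (E° = -0.80 V) is the anode, so E°cell = +0.41 V.
Balancing electrons gives n = 2 (lcm of 1 and 2).
ΔG° = −nFE° = −(2)(96485)(+0.41) = -79,118 J = -79.1 kJ.

-79.1 kJ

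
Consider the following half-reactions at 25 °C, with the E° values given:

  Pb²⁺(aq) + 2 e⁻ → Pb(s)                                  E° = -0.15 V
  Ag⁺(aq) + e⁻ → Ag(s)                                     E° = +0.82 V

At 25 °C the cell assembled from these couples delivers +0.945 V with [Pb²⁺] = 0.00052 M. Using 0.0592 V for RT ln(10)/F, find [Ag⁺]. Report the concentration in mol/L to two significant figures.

0.0086 M

Ag⁺/Ag is the cathode, Pb²⁺/Pb the anode: E°cell = +0.97 V, n = 2.
Overall reaction: 2 Ag⁺(aq) + Pb(s) → 2 Ag(s) + Pb²⁺(aq); Q = [Pb²⁺]^1/[Ag⁺]^2.
From E = E° − (0.0592/n) log Q: log Q = (E° − E)·n/0.0592 = (+0.97 − (+0.945))·2/0.0592 = 0.8446.
So 2·log[Ag⁺] = 1·log(0.00052) − log Q = -3.2840 − (0.8446) = -4.1286; log[Ag⁺] = -4.1286 / 2 = -2.0643; [Ag⁺] = 10^(-2.0643) ≈ 0.0086 M.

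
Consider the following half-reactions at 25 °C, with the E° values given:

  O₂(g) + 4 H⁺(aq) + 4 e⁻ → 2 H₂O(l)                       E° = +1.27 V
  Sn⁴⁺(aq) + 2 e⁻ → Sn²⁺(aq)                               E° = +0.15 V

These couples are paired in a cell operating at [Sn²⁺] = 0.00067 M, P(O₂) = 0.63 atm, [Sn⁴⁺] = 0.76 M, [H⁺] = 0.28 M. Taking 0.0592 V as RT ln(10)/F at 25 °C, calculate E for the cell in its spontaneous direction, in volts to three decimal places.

O₂/H₂O is the cathode (higher E°), Sn⁴⁺/Sn²⁺ the anode: E°cell = +1.27 − (+0.15) = +1.12 V, n = 4.
Overall: O₂(g) + 4 H⁺(aq) + 2 Sn²⁺(aq) → 2 H₂O(l) + 2 Sn⁴⁺(aq)
Q = [Sn⁴⁺]^2 / (P(O₂)·[H⁺]^4·[Sn²⁺]^2); log Q = 8.522.
E = E° − (0.0592/n) log Q = +1.12 − (0.0592/4)(8.522) = +0.994 V.

+0.994 V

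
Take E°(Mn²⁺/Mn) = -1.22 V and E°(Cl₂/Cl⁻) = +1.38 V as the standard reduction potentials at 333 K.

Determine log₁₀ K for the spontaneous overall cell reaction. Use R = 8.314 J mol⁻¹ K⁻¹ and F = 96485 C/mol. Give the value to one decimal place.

78.7

Cathode: Cl₂/Cl⁻; anode: Mn²⁺/Mn. E°cell = (+1.38) − (-1.22) = +2.60 V, with n = 2.
ΔG° = −nFE° = −RT ln K, so ln K = nFE°/(RT) = (2)(96485)(+2.60) / ((8.314)(333)) = 181.221.
log₁₀ K = 181.221 / ln 10 = 78.7.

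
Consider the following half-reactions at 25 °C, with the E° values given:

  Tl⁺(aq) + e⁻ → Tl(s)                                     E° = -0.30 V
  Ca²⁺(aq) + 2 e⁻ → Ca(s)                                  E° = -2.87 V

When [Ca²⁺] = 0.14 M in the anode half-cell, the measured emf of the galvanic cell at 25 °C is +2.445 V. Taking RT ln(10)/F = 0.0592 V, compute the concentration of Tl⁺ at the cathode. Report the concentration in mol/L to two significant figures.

Tl⁺/Tl is the cathode, Ca²⁺/Ca the anode: E°cell = +2.57 V, n = 2.
Overall reaction: 2 Tl⁺(aq) + Ca(s) → 2 Tl(s) + Ca²⁺(aq); Q = [Ca²⁺]^1/[Tl⁺]^2.
From E = E° − (0.0592/n) log Q: log Q = (E° − E)·n/0.0592 = (+2.57 − (+2.445))·2/0.0592 = 4.2230.
So 2·log[Tl⁺] = 1·log(0.14) − log Q = -0.8539 − (4.2230) = -5.0769; log[Tl⁺] = -5.0769 / 2 = -2.5385; [Tl⁺] = 10^(-2.5385) ≈ 0.0029 M.

0.0029 M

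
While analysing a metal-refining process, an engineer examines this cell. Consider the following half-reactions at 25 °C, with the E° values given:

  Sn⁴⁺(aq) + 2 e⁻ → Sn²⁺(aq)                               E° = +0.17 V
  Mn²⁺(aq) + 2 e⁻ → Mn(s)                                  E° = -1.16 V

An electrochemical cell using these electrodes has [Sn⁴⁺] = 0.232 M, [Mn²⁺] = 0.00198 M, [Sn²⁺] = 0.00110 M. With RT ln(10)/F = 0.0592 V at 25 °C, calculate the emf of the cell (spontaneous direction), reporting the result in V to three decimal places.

Sn⁴⁺/Sn²⁺ is the cathode (higher E°), Mn²⁺/Mn the anode: E°cell = +0.17 − (-1.16) = +1.33 V, n = 2.
Overall: Sn⁴⁺(aq) + Mn(s) → Sn²⁺(aq) + Mn²⁺(aq)
Q = [Sn²⁺]·[Mn²⁺] / ([Sn⁴⁺]); log Q = -5.027.
E = E° − (0.0592/n) log Q = +1.33 − (0.0592/2)(-5.027) = +1.479 V.

+1.479 V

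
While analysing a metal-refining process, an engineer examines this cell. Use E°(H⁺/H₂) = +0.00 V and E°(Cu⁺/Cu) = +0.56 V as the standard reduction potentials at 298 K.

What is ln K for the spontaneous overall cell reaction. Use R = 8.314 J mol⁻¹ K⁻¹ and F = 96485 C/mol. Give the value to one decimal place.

Cathode: Cu⁺/Cu; anode: H⁺/H₂. E°cell = (+0.56) − (+0.00) = +0.56 V, with n = 2.
ΔG° = −nFE° = −RT ln K, so ln K = nFE°/(RT) = (2)(96485)(+0.56) / ((8.314)(298)) = 43.617.

43.6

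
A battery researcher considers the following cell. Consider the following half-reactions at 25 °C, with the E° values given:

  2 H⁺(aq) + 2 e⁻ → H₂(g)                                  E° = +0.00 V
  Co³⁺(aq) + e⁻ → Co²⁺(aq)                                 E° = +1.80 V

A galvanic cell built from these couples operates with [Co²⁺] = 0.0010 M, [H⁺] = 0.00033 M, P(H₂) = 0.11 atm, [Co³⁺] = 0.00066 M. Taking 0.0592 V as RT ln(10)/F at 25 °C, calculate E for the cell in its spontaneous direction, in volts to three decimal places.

Co³⁺/Co²⁺ is the cathode (higher E°), H⁺/H₂ the anode: E°cell = +1.80 − (+0.00) = +1.80 V, n = 2.
Overall: 2 Co³⁺(aq) + H₂(g) → 2 Co²⁺(aq) + 2 H⁺(aq)
Q = [Co²⁺]^2·[H⁺]^2 / ([Co³⁺]^2·P(H₂)); log Q = -5.643.
E = E° − (0.0592/n) log Q = +1.80 − (0.0592/2)(-5.643) = +1.967 V.

+1.967 V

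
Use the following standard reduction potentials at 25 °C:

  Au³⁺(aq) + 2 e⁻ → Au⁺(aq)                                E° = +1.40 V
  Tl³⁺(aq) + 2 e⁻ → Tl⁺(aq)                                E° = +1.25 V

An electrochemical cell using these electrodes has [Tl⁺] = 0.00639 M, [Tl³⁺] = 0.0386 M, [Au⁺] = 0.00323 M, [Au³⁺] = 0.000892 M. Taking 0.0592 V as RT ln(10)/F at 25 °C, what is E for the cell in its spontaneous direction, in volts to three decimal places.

+0.110 V

Au³⁺/Au⁺ is the cathode (higher E°), Tl³⁺/Tl⁺ the anode: E°cell = +1.40 − (+1.25) = +0.15 V, n = 2.
Overall: Au³⁺(aq) + Tl⁺(aq) → Au⁺(aq) + Tl³⁺(aq)
Q = [Au⁺]·[Tl³⁺] / ([Au³⁺]·[Tl⁺]); log Q = 1.340.
E = E° − (0.0592/n) log Q = +0.15 − (0.0592/2)(1.340) = +0.110 V.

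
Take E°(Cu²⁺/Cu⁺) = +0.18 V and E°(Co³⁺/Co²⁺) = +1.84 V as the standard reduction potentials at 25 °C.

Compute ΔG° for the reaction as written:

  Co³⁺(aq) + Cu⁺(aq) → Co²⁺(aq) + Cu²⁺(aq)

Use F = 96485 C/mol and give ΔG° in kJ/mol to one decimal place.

As written, Co³⁺/Co²⁺ is reduced (cathode) and Cu²⁺/Cu⁺ is oxidised (anode), so E°cell = (+1.84) − (+0.18) = +1.66 V.
Balancing electrons gives n = 1.
ΔG° = −nFE° = −(1)(96485)(+1.66) = -160,165 J = -160.2 kJ/mol.

-160.2 kJ/mol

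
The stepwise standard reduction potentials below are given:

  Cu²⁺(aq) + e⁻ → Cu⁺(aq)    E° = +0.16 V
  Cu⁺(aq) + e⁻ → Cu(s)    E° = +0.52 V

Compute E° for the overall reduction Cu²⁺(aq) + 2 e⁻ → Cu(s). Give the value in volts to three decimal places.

+0.340 V

Since ΔG° = −nFE° is additive over sequential reductions, n₃E°₃ = n₁E°₁ + n₂E°₂.
E°₃ = (1×+0.16 + 1×+0.52) / 2 = (+0.680) / 2 = +0.340 V.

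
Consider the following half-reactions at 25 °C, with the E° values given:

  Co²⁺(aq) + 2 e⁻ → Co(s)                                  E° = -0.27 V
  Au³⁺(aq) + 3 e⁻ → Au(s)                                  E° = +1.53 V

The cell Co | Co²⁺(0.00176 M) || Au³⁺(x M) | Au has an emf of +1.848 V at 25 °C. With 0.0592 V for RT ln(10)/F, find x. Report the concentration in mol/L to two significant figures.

0.020 M

Au³⁺/Au is the cathode, Co²⁺/Co the anode: E°cell = +1.80 V, n = 6.
Overall reaction: 2 Au³⁺(aq) + 3 Co(s) → 2 Au(s) + 3 Co²⁺(aq); Q = [Co²⁺]^3/[Au³⁺]^2.
From E = E° − (0.0592/n) log Q: log Q = (E° − E)·n/0.0592 = (+1.80 − (+1.848))·6/0.0592 = -4.8649.
So 2·log[Au³⁺] = 3·log(0.00176) − log Q = -8.2635 − (-4.8649) = -3.3986; log[Au³⁺] = -3.3986 / 2 = -1.6993; [Au³⁺] = 10^(-1.6993) ≈ 0.020 M.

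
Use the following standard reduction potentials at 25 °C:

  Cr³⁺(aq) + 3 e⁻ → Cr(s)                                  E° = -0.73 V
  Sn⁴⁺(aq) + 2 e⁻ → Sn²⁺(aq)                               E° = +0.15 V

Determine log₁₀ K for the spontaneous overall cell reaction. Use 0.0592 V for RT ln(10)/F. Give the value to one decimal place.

89.2

Cathode: Sn⁴⁺/Sn²⁺; anode: Cr³⁺/Cr. E°cell = +0.88 V, n = 6.
log K = nE°cell / 0.0592 = (6)(+0.88) / 0.0592 = 89.2.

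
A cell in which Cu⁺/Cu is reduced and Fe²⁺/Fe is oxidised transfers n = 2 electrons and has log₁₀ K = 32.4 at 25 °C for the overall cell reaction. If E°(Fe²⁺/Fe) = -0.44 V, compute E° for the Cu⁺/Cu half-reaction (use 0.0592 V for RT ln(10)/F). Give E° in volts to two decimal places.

E°cell = (0.0592/n)·log K = (0.0592/2)(32.4) = +0.959 V.
Since Cu⁺/Cu is the cathode and Fe²⁺/Fe the anode, E°cell = E°(Cu⁺/Cu) − E°(Fe²⁺/Fe).
So E°(Cu⁺/Cu) = E°cell + E°(Fe²⁺/Fe) = +0.959 + (-0.44) = +0.52 V.

+0.52 V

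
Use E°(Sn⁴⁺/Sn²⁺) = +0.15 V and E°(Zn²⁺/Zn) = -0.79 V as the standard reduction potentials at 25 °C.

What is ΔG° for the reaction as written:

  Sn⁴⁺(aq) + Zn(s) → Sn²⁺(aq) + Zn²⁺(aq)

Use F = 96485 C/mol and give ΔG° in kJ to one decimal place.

-181.4 kJ

As written, Sn⁴⁺/Sn²⁺ is reduced (cathode) and Zn²⁺/Zn is oxidised (anode), so E°cell = (+0.15) − (-0.79) = +0.94 V.
Balancing electrons gives n = 2.
ΔG° = −nFE° = −(2)(96485)(+0.94) = -181,392 J = -181.4 kJ.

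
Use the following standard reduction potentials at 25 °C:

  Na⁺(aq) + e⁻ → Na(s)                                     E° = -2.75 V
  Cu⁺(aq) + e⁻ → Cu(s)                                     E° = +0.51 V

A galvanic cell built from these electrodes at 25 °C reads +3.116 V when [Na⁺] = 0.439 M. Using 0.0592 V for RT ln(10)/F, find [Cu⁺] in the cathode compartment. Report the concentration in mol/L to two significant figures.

0.0016 M

Cu⁺/Cu is the cathode, Na⁺/Na the anode: E°cell = +3.26 V, n = 1.
Overall reaction: Cu⁺(aq) + Na(s) → Cu(s) + Na⁺(aq); Q = [Na⁺]^1/[Cu⁺]^1.
From E = E° − (0.0592/n) log Q: log Q = (E° − E)·n/0.0592 = (+3.26 − (+3.116))·1/0.0592 = 2.4324.
So 1·log[Cu⁺] = 1·log(0.439) − log Q = -0.3575 − (2.4324) = -2.7899; [Cu⁺] = 10^(-2.7899) ≈ 0.0016 M.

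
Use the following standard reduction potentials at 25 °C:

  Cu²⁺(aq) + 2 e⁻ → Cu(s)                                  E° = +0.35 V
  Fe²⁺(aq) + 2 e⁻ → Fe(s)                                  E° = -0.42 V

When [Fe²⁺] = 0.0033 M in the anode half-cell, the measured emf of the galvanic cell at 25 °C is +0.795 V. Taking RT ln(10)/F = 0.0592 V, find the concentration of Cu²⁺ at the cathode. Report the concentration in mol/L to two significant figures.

Cu²⁺/Cu is the cathode, Fe²⁺/Fe the anode: E°cell = +0.77 V, n = 2.
Overall reaction: Cu²⁺(aq) + Fe(s) → Cu(s) + Fe²⁺(aq); Q = [Fe²⁺]^1/[Cu²⁺]^1.
From E = E° − (0.0592/n) log Q: log Q = (E° − E)·n/0.0592 = (+0.77 − (+0.795))·2/0.0592 = -0.8446.
So 1·log[Cu²⁺] = 1·log(0.0033) − log Q = -2.4815 − (-0.8446) = -1.6369; [Cu²⁺] = 10^(-1.6369) ≈ 0.023 M.

0.023 M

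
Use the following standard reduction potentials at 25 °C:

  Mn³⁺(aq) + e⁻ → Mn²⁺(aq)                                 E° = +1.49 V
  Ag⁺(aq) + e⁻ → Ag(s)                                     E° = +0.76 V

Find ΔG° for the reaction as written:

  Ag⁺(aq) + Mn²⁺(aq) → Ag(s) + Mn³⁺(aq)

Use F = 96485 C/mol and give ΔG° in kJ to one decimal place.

As written, Ag⁺/Ag is reduced (cathode) and Mn³⁺/Mn²⁺ is oxidised (anode), so E°cell = (+0.76) − (+1.49) = -0.73 V.
Balancing electrons gives n = 1.
ΔG° = −nFE° = −(1)(96485)(-0.73) = 70,434 J = +70.4 kJ.

+70.4 kJ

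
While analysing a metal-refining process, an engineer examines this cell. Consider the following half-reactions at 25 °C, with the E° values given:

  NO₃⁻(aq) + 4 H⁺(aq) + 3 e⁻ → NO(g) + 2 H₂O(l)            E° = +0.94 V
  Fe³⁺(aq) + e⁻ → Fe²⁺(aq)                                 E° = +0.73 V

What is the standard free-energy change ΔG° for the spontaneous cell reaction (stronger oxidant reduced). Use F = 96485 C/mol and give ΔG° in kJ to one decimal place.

NO₃⁻/NO (E° = +0.94 V) is the cathode; Fe³⁺/Fe²⁺ (E° = +0.73 V) is the anode, so E°cell = +0.21 V.
Balancing electrons gives n = 3 (lcm of 3 and 1).
ΔG° = −nFE° = −(3)(96485)(+0.21) = -60,786 J = -60.8 kJ.

-60.8 kJ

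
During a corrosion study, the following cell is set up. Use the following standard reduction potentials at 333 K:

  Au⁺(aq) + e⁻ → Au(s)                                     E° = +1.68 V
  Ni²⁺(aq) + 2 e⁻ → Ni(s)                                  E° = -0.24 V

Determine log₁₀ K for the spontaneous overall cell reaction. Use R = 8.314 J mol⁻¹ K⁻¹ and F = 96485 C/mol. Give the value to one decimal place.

Cathode: Au⁺/Au; anode: Ni²⁺/Ni. E°cell = (+1.68) − (-0.24) = +1.92 V, with n = 2.
ΔG° = −nFE° = −RT ln K, so ln K = nFE°/(RT) = (2)(96485)(+1.92) / ((8.314)(333)) = 133.825.
log₁₀ K = 133.825 / ln 10 = 58.1.

58.1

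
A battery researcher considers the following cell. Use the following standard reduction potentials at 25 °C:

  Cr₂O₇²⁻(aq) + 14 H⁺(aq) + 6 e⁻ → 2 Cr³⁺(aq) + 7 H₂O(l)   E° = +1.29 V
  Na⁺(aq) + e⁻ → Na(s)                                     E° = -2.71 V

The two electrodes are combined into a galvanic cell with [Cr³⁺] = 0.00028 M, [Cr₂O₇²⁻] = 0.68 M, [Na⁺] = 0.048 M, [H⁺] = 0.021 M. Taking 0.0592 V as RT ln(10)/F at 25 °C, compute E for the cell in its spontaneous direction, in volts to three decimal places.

+3.915 V

Cr₂O₇²⁻/Cr³⁺ is the cathode (higher E°), Na⁺/Na the anode: E°cell = +1.29 − (-2.71) = +4.00 V, n = 6.
Overall: Cr₂O₇²⁻(aq) + 14 H⁺(aq) + 6 Na(s) → 2 Cr³⁺(aq) + 7 H₂O(l) + 6 Na⁺(aq)
Q = [Cr³⁺]^2·[Na⁺]^6 / ([Cr₂O₇²⁻]·[H⁺]^14); log Q = 8.638.
E = E° − (0.0592/n) log Q = +4.00 − (0.0592/6)(8.638) = +3.915 V.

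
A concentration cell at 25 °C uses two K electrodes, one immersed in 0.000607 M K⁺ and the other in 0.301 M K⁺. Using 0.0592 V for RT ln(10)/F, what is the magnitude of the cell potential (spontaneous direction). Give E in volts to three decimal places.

+0.160 V

For a concentration cell E°cell = 0. The 0.301 M side is the cathode (reduction is favoured where [K⁺] is higher).
With n = 1, E = −(0.0592/1) log([K⁺]ₐₙ/[K⁺]꜀ₐₜ) = −(0.0592/1) log(0.000607/0.301) = −(0.0592/1)(-2.695) = +0.160 V.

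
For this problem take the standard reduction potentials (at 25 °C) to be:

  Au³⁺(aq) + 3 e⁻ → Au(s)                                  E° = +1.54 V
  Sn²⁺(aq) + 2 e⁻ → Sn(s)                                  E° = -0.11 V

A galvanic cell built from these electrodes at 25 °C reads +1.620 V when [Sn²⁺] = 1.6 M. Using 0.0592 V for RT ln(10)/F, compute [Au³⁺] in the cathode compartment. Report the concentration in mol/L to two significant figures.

0.061 M

Au³⁺/Au is the cathode, Sn²⁺/Sn the anode: E°cell = +1.65 V, n = 6.
Overall reaction: 2 Au³⁺(aq) + 3 Sn(s) → 2 Au(s) + 3 Sn²⁺(aq); Q = [Sn²⁺]^3/[Au³⁺]^2.
From E = E° − (0.0592/n) log Q: log Q = (E° − E)·n/0.0592 = (+1.65 − (+1.620))·6/0.0592 = 3.0405.
So 2·log[Au³⁺] = 3·log(1.6) − log Q = 0.6124 − (3.0405) = -2.4281; log[Au³⁺] = -2.4281 / 2 = -1.2141; [Au³⁺] = 10^(-1.2141) ≈ 0.061 M.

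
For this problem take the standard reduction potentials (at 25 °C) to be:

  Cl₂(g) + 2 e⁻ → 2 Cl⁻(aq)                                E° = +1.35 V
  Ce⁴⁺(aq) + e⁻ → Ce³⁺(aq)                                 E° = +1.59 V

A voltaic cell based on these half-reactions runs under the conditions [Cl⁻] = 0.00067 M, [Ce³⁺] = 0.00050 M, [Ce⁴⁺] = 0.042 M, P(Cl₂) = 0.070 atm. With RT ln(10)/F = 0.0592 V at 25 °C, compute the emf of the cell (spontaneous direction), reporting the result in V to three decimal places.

+0.200 V

Ce⁴⁺/Ce³⁺ is the cathode (higher E°), Cl₂/Cl⁻ the anode: E°cell = +1.59 − (+1.35) = +0.24 V, n = 2.
Overall: 2 Ce⁴⁺(aq) + 2 Cl⁻(aq) → 2 Ce³⁺(aq) + Cl₂(g)
Q = [Ce³⁺]^2·P(Cl₂) / ([Ce⁴⁺]^2·[Cl⁻]^2); log Q = 1.344.
E = E° − (0.0592/n) log Q = +0.24 − (0.0592/2)(1.344) = +0.200 V.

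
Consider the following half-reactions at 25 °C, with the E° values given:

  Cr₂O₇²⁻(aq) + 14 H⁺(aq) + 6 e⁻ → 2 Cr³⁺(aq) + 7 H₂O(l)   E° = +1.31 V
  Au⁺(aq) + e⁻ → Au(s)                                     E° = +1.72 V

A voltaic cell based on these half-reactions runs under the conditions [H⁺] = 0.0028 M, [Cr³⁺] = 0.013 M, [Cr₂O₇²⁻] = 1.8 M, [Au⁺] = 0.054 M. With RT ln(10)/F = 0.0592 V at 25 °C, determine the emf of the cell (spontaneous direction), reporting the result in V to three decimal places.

+0.648 V

Au⁺/Au is the cathode (higher E°), Cr₂O₇²⁻/Cr³⁺ the anode: E°cell = +1.72 − (+1.31) = +0.41 V, n = 6.
Overall: 6 Au⁺(aq) + 2 Cr³⁺(aq) + 7 H₂O(l) → 6 Au(s) + Cr₂O₇²⁻(aq) + 14 H⁺(aq)
Q = [Cr₂O₇²⁻]·[H⁺]^14 / ([Au⁺]^6·[Cr³⁺]^2); log Q = -24.107.
E = E° − (0.0592/n) log Q = +0.41 − (0.0592/6)(-24.107) = +0.648 V.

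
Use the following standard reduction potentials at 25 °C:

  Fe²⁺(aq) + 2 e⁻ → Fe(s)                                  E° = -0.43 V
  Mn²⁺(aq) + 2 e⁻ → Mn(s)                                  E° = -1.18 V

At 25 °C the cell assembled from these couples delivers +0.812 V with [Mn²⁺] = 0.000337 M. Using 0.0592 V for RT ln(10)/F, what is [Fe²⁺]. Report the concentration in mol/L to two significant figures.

0.042 M

Fe²⁺/Fe is the cathode, Mn²⁺/Mn the anode: E°cell = +0.75 V, n = 2.
Overall reaction: Fe²⁺(aq) + Mn(s) → Fe(s) + Mn²⁺(aq); Q = [Mn²⁺]^1/[Fe²⁺]^1.
From E = E° − (0.0592/n) log Q: log Q = (E° − E)·n/0.0592 = (+0.75 − (+0.812))·2/0.0592 = -2.0946.
So 1·log[Fe²⁺] = 1·log(0.000337) − log Q = -3.4724 − (-2.0946) = -1.3778; [Fe²⁺] = 10^(-1.3778) ≈ 0.042 M.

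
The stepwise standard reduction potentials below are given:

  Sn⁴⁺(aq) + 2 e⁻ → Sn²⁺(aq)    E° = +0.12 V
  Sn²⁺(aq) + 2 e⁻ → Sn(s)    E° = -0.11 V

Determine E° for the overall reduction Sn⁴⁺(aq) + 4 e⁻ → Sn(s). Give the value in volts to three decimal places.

+0.005 V

Adding the free-energy changes (−nFE°) of the two steps gives −n₃FE°₃ = −n₁FE°₁ − n₂FE°₂.
E°₃ = (2×+0.12 + 2×-0.11) / 4 = (+0.020) / 4 = +0.005 V.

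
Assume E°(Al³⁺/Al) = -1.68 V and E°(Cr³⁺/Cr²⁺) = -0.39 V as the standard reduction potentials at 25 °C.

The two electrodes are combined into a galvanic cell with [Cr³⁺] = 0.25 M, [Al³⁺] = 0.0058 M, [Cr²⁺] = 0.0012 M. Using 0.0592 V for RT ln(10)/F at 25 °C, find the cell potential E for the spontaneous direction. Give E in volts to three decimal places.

+1.471 V

Cr³⁺/Cr²⁺ is the cathode (higher E°), Al³⁺/Al the anode: E°cell = -0.39 − (-1.68) = +1.29 V, n = 3.
Overall: 3 Cr³⁺(aq) + Al(s) → 3 Cr²⁺(aq) + Al³⁺(aq)
Q = [Cr²⁺]^3·[Al³⁺] / ([Cr³⁺]^3); log Q = -9.193.
E = E° − (0.0592/n) log Q = +1.29 − (0.0592/3)(-9.193) = +1.471 V.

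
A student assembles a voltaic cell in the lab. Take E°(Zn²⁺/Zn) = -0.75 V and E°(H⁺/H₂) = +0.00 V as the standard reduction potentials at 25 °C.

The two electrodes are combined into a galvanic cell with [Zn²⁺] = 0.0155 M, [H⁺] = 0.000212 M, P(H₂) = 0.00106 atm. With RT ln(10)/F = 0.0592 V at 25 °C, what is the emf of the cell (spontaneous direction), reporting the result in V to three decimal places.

H⁺/H₂ is the cathode (higher E°), Zn²⁺/Zn the anode: E°cell = +0.00 − (-0.75) = +0.75 V, n = 2.
Overall: 2 H⁺(aq) + Zn(s) → H₂(g) + Zn²⁺(aq)
Q = P(H₂)·[Zn²⁺] / ([H⁺]^2); log Q = 2.563.
E = E° − (0.0592/n) log Q = +0.75 − (0.0592/2)(2.563) = +0.674 V.

+0.674 V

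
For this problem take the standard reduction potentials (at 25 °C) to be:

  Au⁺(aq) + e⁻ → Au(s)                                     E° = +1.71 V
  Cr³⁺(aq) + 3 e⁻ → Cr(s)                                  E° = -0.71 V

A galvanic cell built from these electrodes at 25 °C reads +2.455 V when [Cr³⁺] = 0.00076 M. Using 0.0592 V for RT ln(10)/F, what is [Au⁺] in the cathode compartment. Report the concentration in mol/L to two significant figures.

Au⁺/Au is the cathode, Cr³⁺/Cr the anode: E°cell = +2.42 V, n = 3.
Overall reaction: 3 Au⁺(aq) + Cr(s) → 3 Au(s) + Cr³⁺(aq); Q = [Cr³⁺]^1/[Au⁺]^3.
From E = E° − (0.0592/n) log Q: log Q = (E° − E)·n/0.0592 = (+2.42 − (+2.455))·3/0.0592 = -1.7736.
So 3·log[Au⁺] = 1·log(0.00076) − log Q = -3.1192 − (-1.7736) = -1.3456; log[Au⁺] = -1.3456 / 3 = -0.4485; [Au⁺] = 10^(-0.4485) ≈ 0.36 M.

0.36 M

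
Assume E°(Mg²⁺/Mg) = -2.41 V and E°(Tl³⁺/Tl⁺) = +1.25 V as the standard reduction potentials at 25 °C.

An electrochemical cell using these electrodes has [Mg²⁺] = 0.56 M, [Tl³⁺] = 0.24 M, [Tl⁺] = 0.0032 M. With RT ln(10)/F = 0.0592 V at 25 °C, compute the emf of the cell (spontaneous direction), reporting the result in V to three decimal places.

+3.723 V

Tl³⁺/Tl⁺ is the cathode (higher E°), Mg²⁺/Mg the anode: E°cell = +1.25 − (-2.41) = +3.66 V, n = 2.
Overall: Tl³⁺(aq) + Mg(s) → Tl⁺(aq) + Mg²⁺(aq)
Q = [Tl⁺]·[Mg²⁺] / ([Tl³⁺]); log Q = -2.127.
E = E° − (0.0592/n) log Q = +3.66 − (0.0592/2)(-2.127) = +3.723 V.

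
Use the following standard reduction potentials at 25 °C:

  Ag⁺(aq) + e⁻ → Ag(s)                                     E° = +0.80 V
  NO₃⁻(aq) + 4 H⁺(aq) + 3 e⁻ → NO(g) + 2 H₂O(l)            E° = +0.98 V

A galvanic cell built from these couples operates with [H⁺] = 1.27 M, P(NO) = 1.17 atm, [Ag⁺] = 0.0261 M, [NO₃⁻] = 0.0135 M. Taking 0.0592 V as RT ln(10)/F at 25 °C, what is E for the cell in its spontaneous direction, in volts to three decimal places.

NO₃⁻/NO is the cathode (higher E°), Ag⁺/Ag the anode: E°cell = +0.98 − (+0.80) = +0.18 V, n = 3.
Overall: NO₃⁻(aq) + 4 H⁺(aq) + 3 Ag(s) → NO(g) + 2 H₂O(l) + 3 Ag⁺(aq)
Q = P(NO)·[Ag⁺]^3 / ([NO₃⁻]·[H⁺]^4); log Q = -3.227.
E = E° − (0.0592/n) log Q = +0.18 − (0.0592/3)(-3.227) = +0.244 V.

+0.244 V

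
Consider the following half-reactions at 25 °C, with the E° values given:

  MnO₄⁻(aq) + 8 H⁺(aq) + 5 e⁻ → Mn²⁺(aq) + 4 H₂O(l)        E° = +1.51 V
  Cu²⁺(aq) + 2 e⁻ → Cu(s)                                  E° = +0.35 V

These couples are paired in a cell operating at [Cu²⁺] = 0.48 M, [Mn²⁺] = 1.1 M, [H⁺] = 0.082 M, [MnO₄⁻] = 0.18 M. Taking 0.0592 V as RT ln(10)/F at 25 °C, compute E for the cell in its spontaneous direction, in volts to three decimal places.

MnO₄⁻/Mn²⁺ is the cathode (higher E°), Cu²⁺/Cu the anode: E°cell = +1.51 − (+0.35) = +1.16 V, n = 10.
Overall: 2 MnO₄⁻(aq) + 16 H⁺(aq) + 5 Cu(s) → 2 Mn²⁺(aq) + 8 H₂O(l) + 5 Cu²⁺(aq)
Q = [Mn²⁺]^2·[Cu²⁺]^5 / ([MnO₄⁻]^2·[H⁺]^16); log Q = 17.357.
E = E° − (0.0592/n) log Q = +1.16 − (0.0592/10)(17.357) = +1.057 V.

+1.057 V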